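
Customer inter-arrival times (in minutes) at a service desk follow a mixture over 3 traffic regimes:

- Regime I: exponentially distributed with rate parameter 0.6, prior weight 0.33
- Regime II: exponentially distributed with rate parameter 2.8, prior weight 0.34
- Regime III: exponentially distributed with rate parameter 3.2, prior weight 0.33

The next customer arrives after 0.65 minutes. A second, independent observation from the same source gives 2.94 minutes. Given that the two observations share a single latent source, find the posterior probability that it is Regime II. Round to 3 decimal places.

The responsibility of component k is w_k f_k(x) divided by Σ_j w_j f_j(x).
Since both observations come from the same component, the likelihood for component k is f_k(x₁)·f_k(x₂).
  f_I = [0.406234] × [0.102815] = 0.0417669
  f_II = [0.453672] × [0.000744811] = 0.0003379
  f_III = [0.399777] × [0.000262608] = 0.000104984
Weight by the priors:
  w_I·f_I = 0.33 × 0.0417669 = 0.0137831
  w_II·f_II = 0.34 × 0.0003379 = 0.000114886
  w_III·f_III = 0.33 × 0.000104984 = 3.46449e-05
Normaliser: 0.0137831 + 0.000114886 + 3.46449e-05 = 0.0139326
So the posterior for Regime II is 0.000114886 / 0.0139326 ≈ 0.008.

0.008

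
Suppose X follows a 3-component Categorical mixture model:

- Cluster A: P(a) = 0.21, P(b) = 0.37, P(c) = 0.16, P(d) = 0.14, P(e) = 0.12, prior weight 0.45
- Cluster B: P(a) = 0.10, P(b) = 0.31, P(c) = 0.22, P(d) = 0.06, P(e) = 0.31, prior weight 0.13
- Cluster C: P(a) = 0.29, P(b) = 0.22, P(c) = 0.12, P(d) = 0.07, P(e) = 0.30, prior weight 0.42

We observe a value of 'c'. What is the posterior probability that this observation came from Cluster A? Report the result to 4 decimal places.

0.4768

Posterior ∝ prior × likelihood, so P(k | x) ∝ w_k f_k(x); normalise over all components.
Component likelihoods at x = 'c':
  p_A = 0.16
  p_B = 0.22
  p_C = 0.12
Weight by the priors:
  w_A·p_A = 0.45 × 0.16 = 0.072
  w_B·p_B = 0.13 × 0.22 = 0.0286
  w_C·p_C = 0.42 × 0.12 = 0.0504
Marginal: 0.072 + 0.0286 + 0.0504 = 0.151
P(Cluster A | the observation) ≈ 0.4768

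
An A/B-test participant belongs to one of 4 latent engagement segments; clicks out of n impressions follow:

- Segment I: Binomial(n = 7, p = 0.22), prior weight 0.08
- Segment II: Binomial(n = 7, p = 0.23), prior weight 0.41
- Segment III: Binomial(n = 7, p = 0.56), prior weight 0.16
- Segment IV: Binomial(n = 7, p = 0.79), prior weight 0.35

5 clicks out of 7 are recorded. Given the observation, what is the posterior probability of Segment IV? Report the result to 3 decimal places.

P(component k | x) = π_k·f_k(x) / marginal(x), where marginal(x) = Σ_j π_j·f_j(x).
Binomial probabilities:
  p_I = C(7,5)·0.22^5·0.78^2 = 21·0.000515363·0.6084 = 0.00658449
  p_II = C(7,5)·0.23^5·0.77^2 = 21·0.000643634·0.5929 = 0.00801383
  p_III = C(7,5)·0.56^5·0.44^2 = 21·0.0550732·0.1936 = 0.223906
  p_IV = C(7,5)·0.79^5·0.21^2 = 21·0.307706·0.0441 = 0.284966
Prior × likelihood for each component:
  π_I·p_I = 0.08 × 0.00658449 = 0.000526759
  π_II·p_II = 0.41 × 0.00801383 = 0.00328567
  π_III·p_III = 0.16 × 0.223906 = 0.0358249
  π_IV·p_IV = 0.35 × 0.284966 = 0.0997382
Marginal: 0.000526759 + 0.00328567 + 0.0358249 + 0.0997382 = 0.139375
Responsibility of Segment IV: 0.0997382 / 0.139375 ≈ 0.716

0.716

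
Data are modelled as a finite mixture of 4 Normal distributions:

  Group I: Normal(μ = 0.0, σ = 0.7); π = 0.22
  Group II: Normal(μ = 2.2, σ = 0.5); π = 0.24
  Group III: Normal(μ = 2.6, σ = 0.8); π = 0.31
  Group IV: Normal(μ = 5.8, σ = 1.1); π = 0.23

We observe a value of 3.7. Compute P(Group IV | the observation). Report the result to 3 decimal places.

The responsibility of component k is π_k f_k(x) divided by Σ_j π_j f_j(x).
Component likelihoods at x = 3.7:
  p_I = (1/(0.7·√(2π)))·exp(−(3.7−0.0)²/(2·0.7²)) = 0.569918·exp(-13.96939) = 4.88634e-07
  p_II = (1/(0.5·√(2π)))·exp(−(3.7−2.2)²/(2·0.5²)) = 0.797885·exp(-4.50000) = 0.0088637
  p_III = (1/(0.8·√(2π)))·exp(−(3.7−2.6)²/(2·0.8²)) = 0.498678·exp(-0.94531) = 0.193765
  p_IV = (1/(1.1·√(2π)))·exp(−(3.7−5.8)²/(2·1.1²)) = 0.362675·exp(-1.82231) = 0.0586268
Weight by the priors:
  π_I·p_I = 0.22 × 4.88634e-07 = 1.075e-07
  π_II·p_II = 0.24 × 0.0088637 = 0.00212729
  π_III·p_III = 0.31 × 0.193765 = 0.0600673
  π_IV·p_IV = 0.23 × 0.0586268 = 0.0134842
Marginal: 1.075e-07 + 0.00212729 + 0.0600673 + 0.0134842 = 0.0756788
P(Group IV | x) = 0.0134842 / 0.0756788 ≈ 0.178

0.178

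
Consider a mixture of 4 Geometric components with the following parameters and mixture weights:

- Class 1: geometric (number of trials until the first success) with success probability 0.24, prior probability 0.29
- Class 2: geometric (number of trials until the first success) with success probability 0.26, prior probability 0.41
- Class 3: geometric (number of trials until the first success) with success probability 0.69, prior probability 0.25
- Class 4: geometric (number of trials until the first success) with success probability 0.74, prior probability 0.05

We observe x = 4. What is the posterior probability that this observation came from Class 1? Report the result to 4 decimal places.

0.3841

By Bayes' theorem, P(k | x) = π_k f_k(x) / Σ_j π_j f_j(x).
Component likelihoods at x = 4:
  f_1 = 0.105354
  f_2 = 0.105358
  f_3 = 0.0205558
  f_4 = 0.0130062
Weight by the priors:
  π_1·f_1 = 0.29 × 0.105354 = 0.0305527
  π_2·f_2 = 0.41 × 0.105358 = 0.0431969
  π_3·f_3 = 0.25 × 0.0205558 = 0.00513895
  π_4·f_4 = 0.05 × 0.0130062 = 0.000650312
Sum: 0.0305527 + 0.0431969 + 0.00513895 + 0.000650312 = 0.0795389
P(Class 1 | the observation) ≈ 0.3841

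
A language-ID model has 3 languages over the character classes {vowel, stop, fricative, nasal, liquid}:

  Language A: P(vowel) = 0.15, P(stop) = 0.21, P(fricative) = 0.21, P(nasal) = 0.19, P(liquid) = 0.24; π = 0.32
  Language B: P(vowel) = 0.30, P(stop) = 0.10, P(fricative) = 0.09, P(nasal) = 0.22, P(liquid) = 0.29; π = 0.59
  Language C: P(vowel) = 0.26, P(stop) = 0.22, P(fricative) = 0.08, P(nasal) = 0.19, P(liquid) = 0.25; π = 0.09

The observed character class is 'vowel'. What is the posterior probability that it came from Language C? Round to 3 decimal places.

0.094

The responsibility of component k is w_k f_k(x) divided by Σ_j w_j f_j(x).
Component likelihoods at x = 'vowel':
  f_A = P(vowel | comp) = 0.15
  f_B = P(vowel | comp) = 0.30
  f_C = P(vowel | comp) = 0.26
Unnormalised posteriors:
  w_A·f_A = 0.32 × 0.15 = 0.048
  w_B·f_B = 0.59 × 0.3 = 0.177
  w_C·f_C = 0.09 × 0.26 = 0.0234
Denominator: 0.048 + 0.177 + 0.0234 = 0.2484
Responsibility of Language C: 0.0234 / 0.2484 ≈ 0.094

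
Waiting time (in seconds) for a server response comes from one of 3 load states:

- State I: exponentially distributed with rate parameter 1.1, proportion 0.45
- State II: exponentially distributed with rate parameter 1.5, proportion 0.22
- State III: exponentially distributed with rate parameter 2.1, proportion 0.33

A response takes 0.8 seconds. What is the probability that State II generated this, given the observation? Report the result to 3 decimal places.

The responsibility of component k is P(Z=k) f_k(x) divided by Σ_j P(Z=j) f_j(x).
Evaluate each component's likelihood at the observed value:
  f_I = 1.1·e^(−1.1·0.8) = 1.1·e^(−0.8800) = 0.456261
  f_II = 1.5·e^(−1.5·0.8) = 1.5·e^(−1.2000) = 0.451791
  f_III = 2.1·e^(−2.1·0.8) = 2.1·e^(−1.6800) = 0.391385
Weight by the priors:
  P(Z=I)·f_I = 0.45 × 0.456261 = 0.205318
  P(Z=II)·f_II = 0.22 × 0.451791 = 0.0993941
  P(Z=III)·f_III = 0.33 × 0.391385 = 0.129157
Denominator: 0.205318 + 0.0993941 + 0.129157 = 0.433869
P(State II | the observation) ≈ 0.229

0.229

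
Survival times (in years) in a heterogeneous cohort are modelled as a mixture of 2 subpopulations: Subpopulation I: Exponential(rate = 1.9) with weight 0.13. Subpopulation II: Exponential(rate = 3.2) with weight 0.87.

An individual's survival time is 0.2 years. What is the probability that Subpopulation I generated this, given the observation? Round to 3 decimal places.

P(component k | x) = w_k·f_k(x) / marginal(x), where marginal(x) = Σ_j w_j·f_j(x).
Exponential densities:
  p_I = 1.29934
  p_II = 1.68734
Multiply by the mixture weights:
  w_I·p_I = 0.13 × 1.29934 = 0.168914
  w_II·p_II = 0.87 × 1.68734 = 1.46798
Normaliser: 0.168914 + 1.46798 = 1.6369
Responsibility of Subpopulation I: 0.168914 / 1.6369 ≈ 0.103

0.103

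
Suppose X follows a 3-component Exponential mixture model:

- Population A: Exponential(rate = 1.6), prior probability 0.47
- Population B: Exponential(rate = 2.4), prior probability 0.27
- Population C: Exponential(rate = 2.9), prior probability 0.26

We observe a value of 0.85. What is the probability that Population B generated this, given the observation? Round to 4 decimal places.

The responsibility of component k is P(Z=k) f_k(x) divided by Σ_j P(Z=j) f_j(x).
Exponential densities:
  L_A = 0.410657
  L_B = 0.312069
  L_C = 0.246526
Multiply by the mixture weights:
  P(Z=A)·L_A = 0.47 × 0.410657 = 0.193009
  P(Z=B)·L_B = 0.27 × 0.312069 = 0.0842586
  P(Z=C)·L_C = 0.26 × 0.246526 = 0.0640967
Normaliser: 0.193009 + 0.0842586 + 0.0640967 = 0.341364
P(Population B | x) ≈ 0.2468

0.2468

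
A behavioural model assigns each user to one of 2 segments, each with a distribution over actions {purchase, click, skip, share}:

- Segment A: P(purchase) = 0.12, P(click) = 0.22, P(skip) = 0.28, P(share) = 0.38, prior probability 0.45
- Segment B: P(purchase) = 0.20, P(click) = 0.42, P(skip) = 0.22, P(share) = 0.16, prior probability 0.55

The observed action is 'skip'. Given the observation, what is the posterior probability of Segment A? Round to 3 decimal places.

Posterior ∝ prior × likelihood, so P(k | x) ∝ π_k f_k(x); normalise over all components.
Categorical probabilities:
  p_A = 0.28
  p_B = 0.22
Weight by the priors:
  π_A·p_A = 0.45 × 0.28 = 0.126
  π_B·p_B = 0.55 × 0.22 = 0.121
Normaliser: 0.126 + 0.121 = 0.247
P(Segment A | 'skip') ≈ 0.510

0.510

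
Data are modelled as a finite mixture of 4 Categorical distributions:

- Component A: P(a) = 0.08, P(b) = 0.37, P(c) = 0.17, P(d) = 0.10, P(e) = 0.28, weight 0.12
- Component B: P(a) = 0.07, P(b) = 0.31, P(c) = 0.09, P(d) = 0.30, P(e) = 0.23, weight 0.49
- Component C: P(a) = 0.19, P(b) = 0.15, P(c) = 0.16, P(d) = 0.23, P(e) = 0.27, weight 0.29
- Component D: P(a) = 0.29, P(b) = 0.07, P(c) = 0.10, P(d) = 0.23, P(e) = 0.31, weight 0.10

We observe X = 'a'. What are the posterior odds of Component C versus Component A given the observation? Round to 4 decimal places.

5.7396

Since P(k|x) ∝ P(Z=k) f_k(x), the posterior odds are P(Z=i) f_i(x) / (P(Z=j) f_j(x)).
Evaluate each component's likelihood at the observed value:
  L_A = P(a | comp) = 0.08
  L_B = P(a | comp) = 0.07
  L_C = P(a | comp) = 0.19
  L_D = P(a | comp) = 0.29
Posterior odds = (P(Z=C)·L_C) / (P(Z=A)·L_A) = (0.29·0.19) / (0.12·0.08) = 0.0551 / 0.0096 ≈ 5.7396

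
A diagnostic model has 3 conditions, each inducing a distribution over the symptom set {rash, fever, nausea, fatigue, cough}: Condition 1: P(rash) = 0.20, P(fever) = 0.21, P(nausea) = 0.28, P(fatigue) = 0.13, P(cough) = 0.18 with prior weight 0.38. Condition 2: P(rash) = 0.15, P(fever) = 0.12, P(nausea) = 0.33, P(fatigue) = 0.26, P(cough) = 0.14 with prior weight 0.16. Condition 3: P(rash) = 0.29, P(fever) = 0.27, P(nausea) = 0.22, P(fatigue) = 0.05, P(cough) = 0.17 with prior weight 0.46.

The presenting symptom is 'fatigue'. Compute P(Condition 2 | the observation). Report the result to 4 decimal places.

0.3649

By Bayes' theorem, P(k | x) = π_k f_k(x) / Σ_j π_j f_j(x).
Categorical probabilities:
  f_1 = 0.13
  f_2 = 0.26
  f_3 = 0.05
Weight by the priors:
  π_1·f_1 = 0.38 × 0.13 = 0.0494
  π_2·f_2 = 0.16 × 0.26 = 0.0416
  π_3·f_3 = 0.46 × 0.05 = 0.023
Evidence: 0.0494 + 0.0416 + 0.023 = 0.114
So the posterior for Condition 2 is 0.0416 / 0.114 ≈ 0.3649.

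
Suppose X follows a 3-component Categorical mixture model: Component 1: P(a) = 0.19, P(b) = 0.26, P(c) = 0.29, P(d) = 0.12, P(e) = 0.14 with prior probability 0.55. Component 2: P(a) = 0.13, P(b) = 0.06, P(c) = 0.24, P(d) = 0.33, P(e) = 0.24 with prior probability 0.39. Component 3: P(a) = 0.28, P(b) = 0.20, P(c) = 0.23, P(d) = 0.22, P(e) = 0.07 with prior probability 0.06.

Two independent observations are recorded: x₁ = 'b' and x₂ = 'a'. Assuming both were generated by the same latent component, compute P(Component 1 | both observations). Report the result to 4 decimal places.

By Bayes' theorem, P(k | x) = π_k f_k(x) / Σ_j π_j f_j(x).
Since both observations come from the same component, the likelihood for component k is f_k(x₁)·f_k(x₂).
  f_1 = [P(b | comp) = 0.26] × [0.19] = 0.0494
  f_2 = [P(b | comp) = 0.06] × [0.13] = 0.0078
  f_3 = [P(b | comp) = 0.20] × [0.28] = 0.056
Prior × likelihood for each component:
  π_1·f_1 = 0.55 × 0.0494 = 0.02717
  π_2·f_2 = 0.39 × 0.0078 = 0.003042
  π_3·f_3 = 0.06 × 0.056 = 0.00336
Normaliser: 0.02717 + 0.003042 + 0.00336 = 0.033572
P(Component 1 | x₁, x₂) ≈ 0.8093

0.8093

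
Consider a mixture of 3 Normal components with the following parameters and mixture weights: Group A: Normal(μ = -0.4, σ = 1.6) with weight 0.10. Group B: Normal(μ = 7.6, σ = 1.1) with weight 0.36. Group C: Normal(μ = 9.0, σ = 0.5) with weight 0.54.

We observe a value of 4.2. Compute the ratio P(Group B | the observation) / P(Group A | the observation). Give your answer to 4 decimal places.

2.7499

Posterior odds = (π_i f_i(x)) / (π_j f_j(x)); the normalising sum cancels.
Normal densities:
  f_A = (1/(1.6·√(2π)))·exp(−(4.2−-0.4)²/(2·1.6²)) = 0.249339·exp(-4.13281) = 0.00399883
  f_B = (1/(1.1·√(2π)))·exp(−(4.2−7.6)²/(2·1.1²)) = 0.362675·exp(-4.77686) = 0.0030546
  f_C = (1/(0.5·√(2π)))·exp(−(4.2−9.0)²/(2·0.5²)) = 0.797885·exp(-46.08000) = 7.75622e-21
0.00109965 / 0.000399883 ≈ 2.7499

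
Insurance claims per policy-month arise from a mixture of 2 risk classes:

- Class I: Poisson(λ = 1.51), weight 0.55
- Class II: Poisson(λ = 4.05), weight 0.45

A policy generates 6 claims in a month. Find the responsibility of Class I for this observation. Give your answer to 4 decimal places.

0.0400

The responsibility of component k is w_k f_k(x) divided by Σ_j w_j f_j(x).
Evaluate each component's likelihood at the observed value:
  L_I = 0.00363701
  L_II = 0.106784
Weight by the priors:
  w_I·L_I = 0.55 × 0.00363701 = 0.00200036
  w_II·L_II = 0.45 × 0.106784 = 0.0480527
Sum: 0.00200036 + 0.0480527 = 0.050053
Responsibility of Class I: 0.00200036 / 0.050053 ≈ 0.0400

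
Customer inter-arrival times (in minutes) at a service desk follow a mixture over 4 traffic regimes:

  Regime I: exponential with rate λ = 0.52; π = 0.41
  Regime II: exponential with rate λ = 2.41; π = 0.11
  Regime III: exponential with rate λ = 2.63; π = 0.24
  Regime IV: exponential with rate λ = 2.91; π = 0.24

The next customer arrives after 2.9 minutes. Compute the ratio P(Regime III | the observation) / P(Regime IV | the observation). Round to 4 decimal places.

The posterior odds equal the prior odds times the likelihood ratio: (π_i/π_j)·(f_i(x)/f_j(x)).
Evaluate each component's likelihood at the observed value:
  f_I = 0.52·e^(−0.52·2.9) = 0.52·e^(−1.5080) = 0.115103
  f_II = 2.41·e^(−2.41·2.9) = 2.41·e^(−6.9890) = 0.00222194
  f_III = 2.63·e^(−2.63·2.9) = 2.63·e^(−7.6270) = 0.00128113
  f_IV = 2.91·e^(−2.91·2.9) = 2.91·e^(−8.4390) = 0.000629335
0.00030747 / 0.00015104 ≈ 2.0357

2.0357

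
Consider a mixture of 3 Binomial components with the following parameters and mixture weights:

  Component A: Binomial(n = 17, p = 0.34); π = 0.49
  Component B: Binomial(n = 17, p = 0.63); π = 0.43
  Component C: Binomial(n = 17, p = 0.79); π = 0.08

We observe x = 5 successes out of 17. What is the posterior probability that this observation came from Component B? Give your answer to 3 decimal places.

Posterior ∝ prior × likelihood, so P(k | x) ∝ w_k f_k(x); normalise over all components.
Component likelihoods at x = 5 successes out of 17:
  p_A = C(17,5)·0.34^5·0.66^12 = 6188·0.00454354·0.00683168 = 0.192076
  p_B = C(17,5)·0.63^5·0.37^12 = 6188·0.0992437·6.58295e-06 = 0.00404272
  p_C = C(17,5)·0.79^5·0.21^12 = 6188·0.307706·7.35583e-09 = 1.40061e-05
Prior × likelihood for each component:
  w_A·p_A = 0.49 × 0.192076 = 0.094117
  w_B·p_B = 0.43 × 0.00404272 = 0.00173837
  w_C·p_C = 0.08 × 1.40061e-05 = 1.12049e-06
Normaliser: 0.094117 + 0.00173837 + 1.12049e-06 = 0.0958565
P(Component B | data) ≈ 0.018

0.018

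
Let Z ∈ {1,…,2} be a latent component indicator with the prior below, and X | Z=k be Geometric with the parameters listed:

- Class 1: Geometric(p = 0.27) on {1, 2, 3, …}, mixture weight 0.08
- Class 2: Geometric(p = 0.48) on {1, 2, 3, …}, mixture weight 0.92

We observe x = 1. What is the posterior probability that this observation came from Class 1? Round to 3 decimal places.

P(component k | x) = π_k·f_k(x) / marginal(x), where marginal(x) = Σ_j π_j·f_j(x).
Component likelihoods at x = 1:
  L_1 = 0.27
  L_2 = 0.48
Prior × likelihood for each component:
  π_1·L_1 = 0.08 × 0.27 = 0.0216
  π_2·L_2 = 0.92 × 0.48 = 0.4416
Marginal: 0.0216 + 0.4416 = 0.4632
Responsibility of Class 1: 0.0216 / 0.4632 ≈ 0.047

0.047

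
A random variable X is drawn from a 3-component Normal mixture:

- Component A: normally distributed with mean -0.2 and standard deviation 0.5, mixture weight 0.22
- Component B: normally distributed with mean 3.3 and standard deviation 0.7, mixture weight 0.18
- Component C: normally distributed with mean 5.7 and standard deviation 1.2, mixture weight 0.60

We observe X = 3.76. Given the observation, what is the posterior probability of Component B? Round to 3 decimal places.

0.605

Apply Bayes' rule: the posterior for each component is proportional to its prior times its likelihood at x.
Evaluate each component's likelihood at the observed value:
  L_A = 1.91018e-14
  L_B = 0.45924
  L_C = 0.0899892
Prior × likelihood for each component:
  π_A·L_A = 0.22 × 1.91018e-14 = 4.20241e-15
  π_B·L_B = 0.18 × 0.45924 = 0.0826632
  π_C·L_C = 0.60 × 0.0899892 = 0.0539935
Sum: 4.20241e-15 + 0.0826632 + 0.0539935 = 0.136657
P(Component B | 3.76) ≈ 0.605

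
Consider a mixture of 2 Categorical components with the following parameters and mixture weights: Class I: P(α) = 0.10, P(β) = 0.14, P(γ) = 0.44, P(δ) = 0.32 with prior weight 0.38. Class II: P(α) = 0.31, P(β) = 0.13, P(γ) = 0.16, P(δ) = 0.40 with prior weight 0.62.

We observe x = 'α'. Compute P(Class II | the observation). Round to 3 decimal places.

0.835

The responsibility of component k is P(Z=k) f_k(x) divided by Σ_j P(Z=j) f_j(x).
Component likelihoods at x = 'α':
  L_I = 0.1
  L_II = 0.31
Unnormalised posteriors:
  P(Z=I)·L_I = 0.38 × 0.1 = 0.038
  P(Z=II)·L_II = 0.62 × 0.31 = 0.1922
Sum: 0.038 + 0.1922 = 0.2302
So the posterior for Class II is 0.1922 / 0.2302 ≈ 0.835.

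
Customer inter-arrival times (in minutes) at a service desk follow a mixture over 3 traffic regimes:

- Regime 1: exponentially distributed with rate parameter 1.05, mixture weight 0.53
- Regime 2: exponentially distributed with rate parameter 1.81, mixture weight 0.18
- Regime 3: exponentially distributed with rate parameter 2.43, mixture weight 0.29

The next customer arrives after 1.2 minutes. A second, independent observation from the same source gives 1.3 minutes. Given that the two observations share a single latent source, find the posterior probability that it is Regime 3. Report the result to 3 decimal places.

P(component k | x) = w_k·f_k(x) / marginal(x), where marginal(x) = Σ_j w_j·f_j(x).
Since both observations come from the same component, the likelihood for component k is f_k(x₁)·f_k(x₂).
  L_1 = [1.05·e^(−1.05·1.2) = 1.05·e^(−1.2600) = 0.297837] × [0.26815] = 0.0798648
  L_2 = [1.81·e^(−1.81·1.2) = 1.81·e^(−2.1720) = 0.206249] × [0.172101] = 0.0354956
  L_3 = [2.43·e^(−2.43·1.2) = 2.43·e^(−2.9160) = 0.131584] × [0.103198] = 0.0135792
Unnormalised posteriors:
  w_1·L_1 = 0.53 × 0.0798648 = 0.0423284
  w_2·L_2 = 0.18 × 0.0354956 = 0.00638921
  w_3·L_3 = 0.29 × 0.0135792 = 0.00393796
Sum: 0.0423284 + 0.00638921 + 0.00393796 = 0.0526555
P(Regime 3 | data) = 0.00393796 / 0.0526555 ≈ 0.075

0.075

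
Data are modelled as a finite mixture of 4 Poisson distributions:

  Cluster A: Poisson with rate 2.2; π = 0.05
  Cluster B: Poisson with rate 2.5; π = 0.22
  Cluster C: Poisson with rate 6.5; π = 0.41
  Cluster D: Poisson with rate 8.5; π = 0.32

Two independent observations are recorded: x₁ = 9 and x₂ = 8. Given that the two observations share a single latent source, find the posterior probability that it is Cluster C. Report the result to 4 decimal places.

The responsibility of component k is π_k f_k(x) divided by Σ_j π_j f_j(x).
Since both observations come from the same component, the likelihood for component k is f_k(x₁)·f_k(x₂).
  L_A = [0.000368632] × [0.00150804] = 5.55912e-07
  L_B = [0.000862901] × [0.00310644] = 2.68055e-06
  L_C = [0.085811] × [0.118815] = 0.0101957
  L_D = [0.129869] × [0.137508] = 0.017858
Weight by the priors:
  π_A·L_A = 0.05 × 5.55912e-07 = 2.77956e-08
  π_B·L_B = 0.22 × 2.68055e-06 = 5.89721e-07
  π_C·L_C = 0.41 × 0.0101957 = 0.00418022
  π_D·L_D = 0.32 × 0.017858 = 0.00571455
Sum: 2.77956e-08 + 5.89721e-07 + 0.00418022 + 0.00571455 = 0.00989539
Responsibility of Cluster C: 0.00418022 / 0.00989539 ≈ 0.4224

0.4224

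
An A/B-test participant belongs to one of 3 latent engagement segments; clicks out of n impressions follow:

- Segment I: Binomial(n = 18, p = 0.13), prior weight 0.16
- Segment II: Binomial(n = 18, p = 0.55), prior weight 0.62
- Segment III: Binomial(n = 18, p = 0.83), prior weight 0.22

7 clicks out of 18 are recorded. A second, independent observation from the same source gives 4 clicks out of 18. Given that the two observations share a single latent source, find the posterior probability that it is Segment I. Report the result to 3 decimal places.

P(component k | x) = w_k·f_k(x) / marginal(x), where marginal(x) = Σ_j w_j·f_j(x).
Since both observations come from the same component, the likelihood for component k is f_k(x₁)·f_k(x₂).
  p_I = [C(18,7)·0.13^7·0.87^11 = 31824·6.27485e-07·0.216128 = 0.00431589] × [0.124384] = 0.000536827
  p_II = [C(18,7)·0.55^7·0.45^11 = 31824·0.0152244·0.000153228 = 0.0742389] × [0.00390974] = 0.000290254
  p_III = [C(18,7)·0.83^7·0.17^11 = 31824·0.271361·3.42719e-09 = 2.95964e-05] × [2.44522e-08] = 7.23699e-13
Unnormalised posteriors:
  w_I·p_I = 0.16 × 0.000536827 = 8.58923e-05
  w_II·p_II = 0.62 × 0.000290254 = 0.000179958
  w_III·p_III = 0.22 × 7.23699e-13 = 1.59214e-13
Denominator: 8.58923e-05 + 0.000179958 + 1.59214e-13 = 0.00026585
So the posterior for Segment I is 8.58923e-05 / 0.00026585 ≈ 0.323.

0.323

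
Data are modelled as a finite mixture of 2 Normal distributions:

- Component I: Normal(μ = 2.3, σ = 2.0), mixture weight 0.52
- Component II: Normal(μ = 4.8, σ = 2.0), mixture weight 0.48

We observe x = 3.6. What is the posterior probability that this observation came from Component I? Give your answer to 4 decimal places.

0.5122

P(component k | x) = P(Z=k)·f_k(x) / marginal(x), where marginal(x) = Σ_j P(Z=j)·f_j(x).
Normal densities:
  f_I = 0.161486
  f_II = 0.166612
Multiply by the mixture weights:
  P(Z=I)·f_I = 0.52 × 0.161486 = 0.0839728
  P(Z=II)·f_II = 0.48 × 0.166612 = 0.0799739
Marginal: 0.0839728 + 0.0799739 = 0.163947
So the posterior for Component I is 0.0839728 / 0.163947 ≈ 0.5122.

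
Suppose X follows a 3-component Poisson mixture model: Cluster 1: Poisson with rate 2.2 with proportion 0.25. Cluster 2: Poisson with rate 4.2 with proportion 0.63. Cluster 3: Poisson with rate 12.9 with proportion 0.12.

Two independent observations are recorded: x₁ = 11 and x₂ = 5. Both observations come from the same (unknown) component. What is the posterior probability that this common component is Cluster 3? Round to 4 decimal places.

0.2489

Apply Bayes' rule: the posterior for each component is proportional to its prior times its likelihood at x.
Since both observations come from the same component, the likelihood for component k is f_k(x₁)·f_k(x₂).
  L_1 = [1.62198e-05] × [0.0475866] = 7.71845e-07
  L_2 = [0.00269494] × [0.163316] = 0.000440127
  L_3 = [0.103023] × [0.0074365] = 0.000766127
Unnormalised posteriors:
  π_1·L_1 = 0.25 × 7.71845e-07 = 1.92961e-07
  π_2·L_2 = 0.63 × 0.000440127 = 0.00027728
  π_3·L_3 = 0.12 × 0.000766127 = 9.19352e-05
Denominator: 1.92961e-07 + 0.00027728 + 9.19352e-05 = 0.000369408
So the posterior for Cluster 3 is 9.19352e-05 / 0.000369408 ≈ 0.2489.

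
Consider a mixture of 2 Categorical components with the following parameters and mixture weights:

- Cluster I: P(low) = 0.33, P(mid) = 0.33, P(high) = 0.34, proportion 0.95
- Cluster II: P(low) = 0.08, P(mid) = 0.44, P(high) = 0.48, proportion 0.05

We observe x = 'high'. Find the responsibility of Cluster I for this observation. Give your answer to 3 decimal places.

P(component k | x) = w_k·f_k(x) / marginal(x), where marginal(x) = Σ_j w_j·f_j(x).
Categorical probabilities:
  p_I = P(high | comp) = 0.34
  p_II = P(high | comp) = 0.48
Prior × likelihood for each component:
  w_I·p_I = 0.95 × 0.34 = 0.323
  w_II·p_II = 0.05 × 0.48 = 0.024
Sum: 0.323 + 0.024 = 0.347
P(Cluster I | data) = 0.323 / 0.347 ≈ 0.931

0.931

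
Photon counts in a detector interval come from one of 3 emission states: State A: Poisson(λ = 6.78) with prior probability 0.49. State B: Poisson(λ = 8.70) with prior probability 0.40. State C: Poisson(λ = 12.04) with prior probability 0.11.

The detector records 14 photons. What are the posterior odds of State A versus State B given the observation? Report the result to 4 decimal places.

0.2546

Posterior odds = (P(Z=i) f_i(x)) / (P(Z=j) f_j(x)); the normalising sum cancels.
Component likelihoods at x = 14 photons:
  f_A = 0.00565315
  f_B = 0.0271956
  f_C = 0.0910871
Posterior odds = (P(Z=A)·f_A) / (P(Z=B)·f_B) = (0.49·0.00565315) / (0.40·0.0271956) = 0.00277005 / 0.0108783 ≈ 0.2546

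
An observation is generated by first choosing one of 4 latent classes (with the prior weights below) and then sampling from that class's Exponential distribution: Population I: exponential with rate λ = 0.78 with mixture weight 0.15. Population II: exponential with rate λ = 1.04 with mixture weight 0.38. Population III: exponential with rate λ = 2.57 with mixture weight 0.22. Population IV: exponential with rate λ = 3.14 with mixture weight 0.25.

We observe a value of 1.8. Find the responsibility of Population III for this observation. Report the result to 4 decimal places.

The responsibility of component k is w_k f_k(x) divided by Σ_j w_j f_j(x).
Exponential densities:
  f_I = 0.191578
  f_II = 0.159968
  f_III = 0.0251702
  f_IV = 0.0110229
Unnormalised posteriors:
  w_I·f_I = 0.15 × 0.191578 = 0.0287367
  w_II·f_II = 0.38 × 0.159968 = 0.060788
  w_III·f_III = 0.22 × 0.0251702 = 0.00553745
  w_IV·f_IV = 0.25 × 0.0110229 = 0.00275573
Evidence: 0.0287367 + 0.060788 + 0.00553745 + 0.00275573 = 0.0978178
Responsibility of Population III: 0.00553745 / 0.0978178 ≈ 0.0566

0.0566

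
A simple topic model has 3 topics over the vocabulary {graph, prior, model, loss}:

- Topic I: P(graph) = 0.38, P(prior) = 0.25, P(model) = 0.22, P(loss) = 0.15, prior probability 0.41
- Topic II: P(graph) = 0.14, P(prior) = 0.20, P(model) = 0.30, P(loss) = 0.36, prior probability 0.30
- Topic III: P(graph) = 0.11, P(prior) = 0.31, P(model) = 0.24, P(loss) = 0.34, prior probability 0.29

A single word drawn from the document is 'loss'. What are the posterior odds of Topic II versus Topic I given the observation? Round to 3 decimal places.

Posterior odds = (P(Z=i) f_i(x)) / (P(Z=j) f_j(x)); the normalising sum cancels.
Evaluate each component's likelihood at the observed value:
  L_I = P(loss | comp) = 0.15
  L_II = P(loss | comp) = 0.36
  L_III = P(loss | comp) = 0.34
Odds = (0.30/0.41) × (0.36/0.15) = 0.731707 × 2.4 ≈ 1.756

1.756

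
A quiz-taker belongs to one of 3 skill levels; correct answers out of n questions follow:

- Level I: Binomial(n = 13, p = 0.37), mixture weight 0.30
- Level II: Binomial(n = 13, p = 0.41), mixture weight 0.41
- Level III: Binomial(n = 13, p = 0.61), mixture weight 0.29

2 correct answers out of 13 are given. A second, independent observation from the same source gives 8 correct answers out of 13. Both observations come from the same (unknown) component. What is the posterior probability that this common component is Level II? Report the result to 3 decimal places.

Apply Bayes' rule: the posterior for each component is proportional to its prior times its likelihood at x.
Since both observations come from the same component, the likelihood for component k is f_k(x₁)·f_k(x₂).
  L_I = [0.0662589] × [0.0448637] = 0.00297262
  L_II = [0.0395398] × [0.0734699] = 0.00290499
  L_III = [0.000921436] × [0.222608] = 0.000205119
Weight by the priors:
  w_I·L_I = 0.30 × 0.00297262 = 0.000891786
  w_II·L_II = 0.41 × 0.00290499 = 0.00119104
  w_III·L_III = 0.29 × 0.000205119 = 5.94844e-05
Normaliser: 0.000891786 + 0.00119104 + 5.94844e-05 = 0.00214231
P(Level II | x₁,x₂) ≈ 0.556

0.556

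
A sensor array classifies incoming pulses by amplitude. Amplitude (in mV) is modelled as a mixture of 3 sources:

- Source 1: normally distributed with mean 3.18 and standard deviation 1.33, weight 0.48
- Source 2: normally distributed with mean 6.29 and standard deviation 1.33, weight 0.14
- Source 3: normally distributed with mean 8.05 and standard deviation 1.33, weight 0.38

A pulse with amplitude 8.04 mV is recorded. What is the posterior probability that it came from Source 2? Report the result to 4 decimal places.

The responsibility of component k is P(Z=k) f_k(x) divided by Σ_j P(Z=j) f_j(x).
Component likelihoods at x = 8.04 mV:
  L_1 = 0.000378055
  L_2 = 0.126215
  L_3 = 0.299948
Unnormalised posteriors:
  P(Z=1)·L_1 = 0.48 × 0.000378055 = 0.000181467
  P(Z=2)·L_2 = 0.14 × 0.126215 = 0.0176701
  P(Z=3)·L_3 = 0.38 × 0.299948 = 0.11398
Normaliser: 0.000181467 + 0.0176701 + 0.11398 = 0.131832
So the posterior for Source 2 is 0.0176701 / 0.131832 ≈ 0.1340.

0.1340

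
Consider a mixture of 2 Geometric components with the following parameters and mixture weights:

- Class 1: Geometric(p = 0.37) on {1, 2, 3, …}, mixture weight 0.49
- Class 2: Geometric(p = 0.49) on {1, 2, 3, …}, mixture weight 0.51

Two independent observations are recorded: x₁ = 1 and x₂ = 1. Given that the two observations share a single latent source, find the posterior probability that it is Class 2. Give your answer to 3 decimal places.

Posterior ∝ prior × likelihood, so P(k | x) ∝ w_k f_k(x); normalise over all components.
Since both observations come from the same component, the likelihood for component k is f_k(x₁)·f_k(x₂).
  f_1 = [0.37·(1−0.37)^0 = 0.37·1 = 0.37] × [0.37] = 0.1369
  f_2 = [0.49·(1−0.49)^0 = 0.49·1 = 0.49] × [0.49] = 0.2401
Unnormalised posteriors:
  w_1·f_1 = 0.49 × 0.1369 = 0.067081
  w_2·f_2 = 0.51 × 0.2401 = 0.122451
Evidence: 0.067081 + 0.122451 = 0.189532
So the posterior for Class 2 is 0.122451 / 0.189532 ≈ 0.646.

0.646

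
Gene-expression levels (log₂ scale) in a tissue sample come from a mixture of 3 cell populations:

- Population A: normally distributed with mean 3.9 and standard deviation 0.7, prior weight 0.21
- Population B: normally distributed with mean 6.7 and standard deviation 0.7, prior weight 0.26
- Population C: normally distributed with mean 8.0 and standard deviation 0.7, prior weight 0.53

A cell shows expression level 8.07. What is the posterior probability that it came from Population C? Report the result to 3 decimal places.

0.932

Posterior ∝ prior × likelihood, so P(k | x) ∝ w_k f_k(x); normalise over all components.
Evaluate each component's likelihood at the observed value:
  p_A = 1.12147e-08
  p_B = 0.0839556
  p_C = 0.567075
Unnormalised posteriors:
  w_A·p_A = 0.21 × 1.12147e-08 = 2.35509e-09
  w_B·p_B = 0.26 × 0.0839556 = 0.0218284
  w_C·p_C = 0.53 × 0.567075 = 0.30055
Evidence: 2.35509e-09 + 0.0218284 + 0.30055 = 0.322378
P(Population C | data) ≈ 0.932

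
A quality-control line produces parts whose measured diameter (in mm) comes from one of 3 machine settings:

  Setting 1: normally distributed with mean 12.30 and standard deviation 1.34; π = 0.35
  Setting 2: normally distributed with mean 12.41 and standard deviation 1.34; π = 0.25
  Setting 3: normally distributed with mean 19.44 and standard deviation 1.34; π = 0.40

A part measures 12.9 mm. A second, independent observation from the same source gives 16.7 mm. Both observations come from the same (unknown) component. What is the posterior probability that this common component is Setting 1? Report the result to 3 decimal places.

0.509

By Bayes' theorem, P(k | x) = w_k f_k(x) / Σ_j w_j f_j(x).
Since both observations come from the same component, the likelihood for component k is f_k(x₁)·f_k(x₂).
  L_1 = [(1/(1.34·√(2π)))·exp(−(12.9−12.30)²/(2·1.34²)) = 0.297718·exp(-0.10025) = 0.26932] × [0.00135688] = 0.000365437
  L_2 = [(1/(1.34·√(2π)))·exp(−(12.9−12.41)²/(2·1.34²)) = 0.297718·exp(-0.06686) = 0.278464] × [0.00177069] = 0.000493074
  L_3 = [(1/(1.34·√(2π)))·exp(−(12.9−19.44)²/(2·1.34²)) = 0.297718·exp(-11.91011) = 2.00128e-06] × [0.0368035] = 7.36542e-08
Multiply by the mixture weights:
  w_1·L_1 = 0.35 × 0.000365437 = 0.000127903
  w_2·L_2 = 0.25 × 0.000493074 = 0.000123268
  w_3·L_3 = 0.40 × 7.36542e-08 = 2.94617e-08
Evidence: 0.000127903 + 0.000123268 + 2.94617e-08 = 0.000251201
P(Setting 1 | x₁,x₂) ≈ 0.509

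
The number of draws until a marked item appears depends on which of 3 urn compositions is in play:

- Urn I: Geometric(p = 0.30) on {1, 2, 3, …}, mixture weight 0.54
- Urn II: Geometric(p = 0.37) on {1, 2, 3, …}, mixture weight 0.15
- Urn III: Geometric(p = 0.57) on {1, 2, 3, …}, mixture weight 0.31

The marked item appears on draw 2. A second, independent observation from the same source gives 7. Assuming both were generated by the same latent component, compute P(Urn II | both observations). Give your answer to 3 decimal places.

0.159

Posterior ∝ prior × likelihood, so P(k | x) ∝ π_k f_k(x); normalise over all components.
Since both observations come from the same component, the likelihood for component k is f_k(x₁)·f_k(x₂).
  L_I = [0.21] × [0.0352947] = 0.00741189
  L_II = [0.2331] × [0.0231337] = 0.00539246
  L_III = [0.2451] × [0.00360318] = 0.000883139
Weight by the priors:
  π_I·L_I = 0.54 × 0.00741189 = 0.00400242
  π_II·L_II = 0.15 × 0.00539246 = 0.00080887
  π_III·L_III = 0.31 × 0.000883139 = 0.000273773
Normaliser: 0.00400242 + 0.00080887 + 0.000273773 = 0.00508506
So the posterior for Urn II is 0.00080887 / 0.00508506 ≈ 0.159.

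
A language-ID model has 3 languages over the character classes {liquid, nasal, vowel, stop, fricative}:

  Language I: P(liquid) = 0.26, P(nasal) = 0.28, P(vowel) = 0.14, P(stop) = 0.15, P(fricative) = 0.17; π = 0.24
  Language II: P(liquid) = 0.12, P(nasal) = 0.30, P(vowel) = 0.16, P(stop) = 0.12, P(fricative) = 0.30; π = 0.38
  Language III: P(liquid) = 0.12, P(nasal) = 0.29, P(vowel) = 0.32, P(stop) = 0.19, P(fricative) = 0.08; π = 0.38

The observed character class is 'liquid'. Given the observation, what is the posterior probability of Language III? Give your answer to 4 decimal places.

P(component k | x) = P(Z=k)·f_k(x) / marginal(x), where marginal(x) = Σ_j P(Z=j)·f_j(x).
Evaluate each component's likelihood at the observed value:
  p_I = P(liquid | comp) = 0.26
  p_II = P(liquid | comp) = 0.12
  p_III = P(liquid | comp) = 0.12
Unnormalised posteriors:
  P(Z=I)·p_I = 0.24 × 0.26 = 0.0624
  P(Z=II)·p_II = 0.38 × 0.12 = 0.0456
  P(Z=III)·p_III = 0.38 × 0.12 = 0.0456
Sum: 0.0624 + 0.0456 + 0.0456 = 0.1536
P(Language III | 'liquid') ≈ 0.2969

0.2969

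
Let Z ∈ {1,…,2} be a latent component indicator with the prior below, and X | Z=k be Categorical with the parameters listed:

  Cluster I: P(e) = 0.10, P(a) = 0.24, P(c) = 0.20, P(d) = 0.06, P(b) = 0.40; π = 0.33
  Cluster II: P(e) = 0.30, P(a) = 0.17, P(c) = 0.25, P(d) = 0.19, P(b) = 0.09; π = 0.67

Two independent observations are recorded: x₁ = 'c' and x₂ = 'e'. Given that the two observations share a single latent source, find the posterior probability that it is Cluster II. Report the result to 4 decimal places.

0.8839

P(component k | x) = w_k·f_k(x) / marginal(x), where marginal(x) = Σ_j w_j·f_j(x).
Since both observations come from the same component, the likelihood for component k is f_k(x₁)·f_k(x₂).
  f_I = [P(c | comp) = 0.20] × [0.1] = 0.02
  f_II = [P(c | comp) = 0.25] × [0.3] = 0.075
Prior × likelihood for each component:
  w_I·f_I = 0.33 × 0.02 = 0.0066
  w_II·f_II = 0.67 × 0.075 = 0.05025
Evidence: 0.0066 + 0.05025 = 0.05685
So the posterior for Cluster II is 0.05025 / 0.05685 ≈ 0.8839.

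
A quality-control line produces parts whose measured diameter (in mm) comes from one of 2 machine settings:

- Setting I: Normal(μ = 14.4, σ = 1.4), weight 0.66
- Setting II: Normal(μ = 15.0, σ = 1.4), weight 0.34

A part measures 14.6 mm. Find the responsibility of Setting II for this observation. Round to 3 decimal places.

0.333

Posterior ∝ prior × likelihood, so P(k | x) ∝ P(Z=k) f_k(x); normalise over all components.
Normal densities:
  L_I = (1/(1.4·√(2π)))·exp(−(14.6−14.4)²/(2·1.4²)) = 0.284959·exp(-0.01020) = 0.282066
  L_II = (1/(1.4·√(2π)))·exp(−(14.6−15.0)²/(2·1.4²)) = 0.284959·exp(-0.04082) = 0.273562
Weight by the priors:
  P(Z=I)·L_I = 0.66 × 0.282066 = 0.186163
  P(Z=II)·L_II = 0.34 × 0.273562 = 0.0930111
Marginal: 0.186163 + 0.0930111 = 0.279175
So the posterior for Setting II is 0.0930111 / 0.279175 ≈ 0.333.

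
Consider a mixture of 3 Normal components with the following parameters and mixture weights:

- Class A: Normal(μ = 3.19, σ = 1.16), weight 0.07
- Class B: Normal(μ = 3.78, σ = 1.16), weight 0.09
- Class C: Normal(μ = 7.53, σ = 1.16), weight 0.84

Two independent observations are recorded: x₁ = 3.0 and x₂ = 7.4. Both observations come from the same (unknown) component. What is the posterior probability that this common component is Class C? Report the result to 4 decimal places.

0.3865

By Bayes' theorem, P(k | x) = w_k f_k(x) / Σ_j w_j f_j(x).
Since both observations come from the same component, the likelihood for component k is f_k(x₁)·f_k(x₂).
  p_A = [(1/(1.16·√(2π)))·exp(−(3.0−3.19)²/(2·1.16²)) = 0.343916·exp(-0.01341) = 0.339333] × [0.000474473] = 0.000161005
  p_B = [(1/(1.16·√(2π)))·exp(−(3.0−3.78)²/(2·1.16²)) = 0.343916·exp(-0.22607) = 0.274329] × [0.0026407] = 0.00072442
  p_C = [(1/(1.16·√(2π)))·exp(−(3.0−7.53)²/(2·1.16²)) = 0.343916·exp(-7.62519) = 0.000167832] × [0.341763] = 5.73589e-05
Multiply by the mixture weights:
  w_A·p_A = 0.07 × 0.000161005 = 1.12703e-05
  w_B·p_B = 0.09 × 0.00072442 = 6.51978e-05
  w_C·p_C = 0.84 × 5.73589e-05 = 4.81815e-05
Sum: 1.12703e-05 + 6.51978e-05 + 4.81815e-05 = 0.00012465
Responsibility of Class C: 4.81815e-05 / 0.00012465 ≈ 0.3865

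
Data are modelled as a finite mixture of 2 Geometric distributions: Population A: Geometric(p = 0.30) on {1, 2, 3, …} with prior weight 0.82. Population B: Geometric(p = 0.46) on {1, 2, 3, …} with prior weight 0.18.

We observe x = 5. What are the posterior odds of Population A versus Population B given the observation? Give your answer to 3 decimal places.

8.389

Posterior odds = (w_i f_i(x)) / (w_j f_j(x)); the normalising sum cancels.
Geometric probabilities:
  L_A = 0.07203
  L_B = 0.0391141
Odds = (0.82/0.18) × (0.07203/0.0391141) = 4.55556 × 1.84154 ≈ 8.389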